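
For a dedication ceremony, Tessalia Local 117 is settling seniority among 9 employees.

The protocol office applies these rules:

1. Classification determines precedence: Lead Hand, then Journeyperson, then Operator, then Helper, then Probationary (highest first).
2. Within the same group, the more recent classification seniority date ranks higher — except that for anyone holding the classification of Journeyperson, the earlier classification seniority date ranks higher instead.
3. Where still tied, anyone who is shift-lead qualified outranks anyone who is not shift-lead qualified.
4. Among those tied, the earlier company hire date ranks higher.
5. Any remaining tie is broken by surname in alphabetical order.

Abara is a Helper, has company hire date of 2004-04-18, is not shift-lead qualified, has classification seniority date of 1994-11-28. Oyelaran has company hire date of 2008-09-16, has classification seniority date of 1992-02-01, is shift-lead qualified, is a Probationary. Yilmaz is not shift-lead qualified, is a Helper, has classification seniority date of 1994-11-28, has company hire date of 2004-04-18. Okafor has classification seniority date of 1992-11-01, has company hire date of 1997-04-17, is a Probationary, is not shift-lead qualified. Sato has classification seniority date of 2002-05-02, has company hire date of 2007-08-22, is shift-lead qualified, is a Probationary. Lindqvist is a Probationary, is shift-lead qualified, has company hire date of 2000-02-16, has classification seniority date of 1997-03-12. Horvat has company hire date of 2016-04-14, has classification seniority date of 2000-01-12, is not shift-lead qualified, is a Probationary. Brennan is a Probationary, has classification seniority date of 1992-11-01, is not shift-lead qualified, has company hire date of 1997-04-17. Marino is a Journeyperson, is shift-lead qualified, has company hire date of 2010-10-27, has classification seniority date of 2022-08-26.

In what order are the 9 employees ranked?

By classification: Marino (Journeyperson); then Abara and Yilmaz (Helper); then Sato, Horvat, Lindqvist, Brennan, Okafor and Oyelaran (Probationary).
Abara and Yilmaz both have classification seniority date 1994-11-28, so the next rule applies.
Abara and Yilmaz are each not shift-lead qualified, so the next rule applies.
Abara and Yilmaz both have company hire date 2004-04-18, so the next rule applies.
Among Abara and Yilmaz, alphabetically by surname: Abara before Yilmaz.
Among Sato, Horvat, Lindqvist, Brennan, Okafor and Oyelaran, by classification seniority date (later first): Sato (2002-05-02) before Horvat (2000-01-12) before Lindqvist (1997-03-12) before Brennan and Okafor (1992-11-01) before Oyelaran (1992-02-01).
Brennan and Okafor are each not shift-lead qualified, so the next rule applies.
Brennan and Okafor both have company hire date 1997-04-17, so the next rule applies.
Among Brennan and Okafor, alphabetically by surname: Brennan before Okafor.
Full order: Marino, Abara, Yilmaz, Sato, Horvat, Lindqvist, Brennan, Okafor, Oyelaran.

Marino, Abara, Yilmaz, Sato, Horvat, Lindqvist, Brennan, Okafor, Oyelaran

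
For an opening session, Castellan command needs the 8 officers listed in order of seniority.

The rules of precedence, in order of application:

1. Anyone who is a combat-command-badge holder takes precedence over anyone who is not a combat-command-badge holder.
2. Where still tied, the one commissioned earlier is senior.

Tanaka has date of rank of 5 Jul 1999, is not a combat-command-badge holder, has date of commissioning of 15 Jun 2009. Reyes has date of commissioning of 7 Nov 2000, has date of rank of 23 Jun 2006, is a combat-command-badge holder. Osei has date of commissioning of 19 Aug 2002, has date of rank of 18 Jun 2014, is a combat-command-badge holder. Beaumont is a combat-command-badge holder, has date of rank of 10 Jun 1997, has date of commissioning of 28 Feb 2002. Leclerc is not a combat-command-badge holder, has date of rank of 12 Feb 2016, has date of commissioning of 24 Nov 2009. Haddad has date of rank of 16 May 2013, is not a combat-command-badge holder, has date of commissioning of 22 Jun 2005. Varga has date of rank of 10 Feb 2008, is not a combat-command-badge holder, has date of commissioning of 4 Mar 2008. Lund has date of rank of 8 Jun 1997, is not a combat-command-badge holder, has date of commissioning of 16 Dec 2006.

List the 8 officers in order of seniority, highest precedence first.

Reyes, Beaumont, Osei, Haddad, Lund, Varga, Tanaka, Leclerc

By the first rule: Reyes, Beaumont and Osei (each a combat-command-badge holder); then Haddad, Lund, Varga, Tanaka and Leclerc (each not a combat-command-badge holder).
Among Reyes, Beaumont and Osei, by date of commissioning (earlier first): Reyes (7 Nov 2000) before Beaumont (28 Feb 2002) before Osei (19 Aug 2002).
Among Haddad, Lund, Varga, Tanaka and Leclerc, by date of commissioning (earlier first): Haddad (22 Jun 2005) before Lund (16 Dec 2006) before Varga (4 Mar 2008) before Tanaka (15 Jun 2009) before Leclerc (24 Nov 2009).
Full order: Reyes, Beaumont, Osei, Haddad, Lund, Varga, Tanaka, Leclerc.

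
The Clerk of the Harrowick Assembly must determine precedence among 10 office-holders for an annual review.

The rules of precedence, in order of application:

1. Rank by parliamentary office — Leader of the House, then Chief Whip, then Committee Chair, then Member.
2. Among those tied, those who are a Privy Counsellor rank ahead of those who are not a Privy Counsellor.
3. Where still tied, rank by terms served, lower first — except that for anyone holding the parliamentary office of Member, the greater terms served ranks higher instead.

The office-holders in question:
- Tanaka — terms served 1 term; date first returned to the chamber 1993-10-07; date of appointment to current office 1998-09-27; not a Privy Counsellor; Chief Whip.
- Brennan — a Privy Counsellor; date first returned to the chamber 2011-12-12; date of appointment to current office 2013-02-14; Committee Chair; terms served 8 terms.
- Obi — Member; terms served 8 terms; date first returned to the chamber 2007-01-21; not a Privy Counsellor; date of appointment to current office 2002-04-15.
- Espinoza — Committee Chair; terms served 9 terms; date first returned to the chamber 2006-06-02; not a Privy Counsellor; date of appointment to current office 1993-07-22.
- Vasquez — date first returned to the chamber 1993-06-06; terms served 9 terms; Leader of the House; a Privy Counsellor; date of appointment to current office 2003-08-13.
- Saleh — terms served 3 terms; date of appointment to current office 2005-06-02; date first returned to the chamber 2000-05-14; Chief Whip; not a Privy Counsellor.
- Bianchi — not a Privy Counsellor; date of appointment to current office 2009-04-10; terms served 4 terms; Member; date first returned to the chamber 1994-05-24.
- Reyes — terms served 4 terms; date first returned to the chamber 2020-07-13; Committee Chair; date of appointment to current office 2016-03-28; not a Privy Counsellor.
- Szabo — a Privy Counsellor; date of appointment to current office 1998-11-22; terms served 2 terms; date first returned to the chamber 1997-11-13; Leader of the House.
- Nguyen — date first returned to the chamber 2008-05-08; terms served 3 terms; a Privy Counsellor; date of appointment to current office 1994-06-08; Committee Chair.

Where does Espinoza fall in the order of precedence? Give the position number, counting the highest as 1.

By parliamentary office: Szabo and Vasquez (Leader of the House); then Tanaka and Saleh (Chief Whip); then Nguyen, Brennan, Reyes and Espinoza (Committee Chair); then Obi and Bianchi (Member).
Szabo and Vasquez are each a Privy Counsellor, so the next rule applies.
Among Szabo and Vasquez, by terms served (lower first): Szabo (2 terms) before Vasquez (9 terms).
Tanaka and Saleh are each not a Privy Counsellor, so the next rule applies.
Among Tanaka and Saleh, by terms served (lower first): Tanaka (1 term) before Saleh (3 terms).
Among Nguyen, Brennan, Reyes and Espinoza, a Privy Counsellor before not a Privy Counsellor: Nguyen and Brennan (a Privy Counsellor) before Reyes and Espinoza (not a Privy Counsellor).
Among Nguyen and Brennan, by terms served (lower first): Nguyen (3 terms) before Brennan (8 terms).
Among Reyes and Espinoza, by terms served (lower first): Reyes (4 terms) before Espinoza (9 terms).
Obi and Bianchi are each not a Privy Counsellor, so the next rule applies.
Among Obi and Bianchi, by terms served (higher first) (reversed rule for this group): Obi (8 terms) before Bianchi (4 terms).
Order: Szabo, Vasquez, Tanaka, Saleh, Nguyen, Brennan, Reyes, Espinoza, Obi, Bianchi. So position 8.

8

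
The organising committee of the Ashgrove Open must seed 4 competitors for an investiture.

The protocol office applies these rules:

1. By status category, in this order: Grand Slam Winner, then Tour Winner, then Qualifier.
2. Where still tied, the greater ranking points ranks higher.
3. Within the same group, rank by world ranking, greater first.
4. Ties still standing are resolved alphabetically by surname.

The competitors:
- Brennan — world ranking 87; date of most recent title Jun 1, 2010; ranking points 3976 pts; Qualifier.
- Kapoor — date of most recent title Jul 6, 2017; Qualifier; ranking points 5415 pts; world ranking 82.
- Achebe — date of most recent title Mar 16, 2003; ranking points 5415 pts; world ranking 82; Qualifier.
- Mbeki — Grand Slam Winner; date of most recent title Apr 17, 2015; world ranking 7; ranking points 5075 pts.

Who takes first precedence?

By status category: Mbeki (Grand Slam Winner); then Achebe, Kapoor and Brennan (Qualifier).
Among Achebe, Kapoor and Brennan, by ranking points (higher first): Achebe and Kapoor (5415 pts) before Brennan (3976 pts).
Achebe and Kapoor both have world ranking 82, so the next rule applies.
Among Achebe and Kapoor, alphabetically by surname: Achebe before Kapoor.
Order: Mbeki, Achebe, Kapoor, Brennan.

Mbeki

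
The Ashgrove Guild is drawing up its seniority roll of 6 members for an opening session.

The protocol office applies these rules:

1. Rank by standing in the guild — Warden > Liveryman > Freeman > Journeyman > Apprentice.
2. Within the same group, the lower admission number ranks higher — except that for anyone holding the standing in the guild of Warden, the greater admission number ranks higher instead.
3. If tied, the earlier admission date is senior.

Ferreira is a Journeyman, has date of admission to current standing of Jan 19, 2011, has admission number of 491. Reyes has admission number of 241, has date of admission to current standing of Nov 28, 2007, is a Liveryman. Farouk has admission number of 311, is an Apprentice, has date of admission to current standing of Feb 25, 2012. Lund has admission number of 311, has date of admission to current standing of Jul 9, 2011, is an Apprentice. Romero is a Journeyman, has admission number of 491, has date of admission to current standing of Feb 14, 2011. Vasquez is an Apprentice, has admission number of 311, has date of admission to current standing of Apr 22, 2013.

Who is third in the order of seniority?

Romero

By standing in the guild: Reyes (Liveryman); then Ferreira and Romero (Journeyman); then Lund, Farouk and Vasquez (Apprentice).
Ferreira and Romero both have admission number 491, so the next rule applies.
Among Ferreira and Romero, by date of admission to current standing (earlier first): Ferreira (Jan 19, 2011) before Romero (Feb 14, 2011).
Lund, Farouk and Vasquez all have admission number 311, so the next rule applies.
Among Lund, Farouk and Vasquez, by date of admission to current standing (earlier first): Lund (Jul 9, 2011) before Farouk (Feb 25, 2012) before Vasquez (Apr 22, 2013).
Order: Reyes, Ferreira, Romero, Lund, Farouk, Vasquez.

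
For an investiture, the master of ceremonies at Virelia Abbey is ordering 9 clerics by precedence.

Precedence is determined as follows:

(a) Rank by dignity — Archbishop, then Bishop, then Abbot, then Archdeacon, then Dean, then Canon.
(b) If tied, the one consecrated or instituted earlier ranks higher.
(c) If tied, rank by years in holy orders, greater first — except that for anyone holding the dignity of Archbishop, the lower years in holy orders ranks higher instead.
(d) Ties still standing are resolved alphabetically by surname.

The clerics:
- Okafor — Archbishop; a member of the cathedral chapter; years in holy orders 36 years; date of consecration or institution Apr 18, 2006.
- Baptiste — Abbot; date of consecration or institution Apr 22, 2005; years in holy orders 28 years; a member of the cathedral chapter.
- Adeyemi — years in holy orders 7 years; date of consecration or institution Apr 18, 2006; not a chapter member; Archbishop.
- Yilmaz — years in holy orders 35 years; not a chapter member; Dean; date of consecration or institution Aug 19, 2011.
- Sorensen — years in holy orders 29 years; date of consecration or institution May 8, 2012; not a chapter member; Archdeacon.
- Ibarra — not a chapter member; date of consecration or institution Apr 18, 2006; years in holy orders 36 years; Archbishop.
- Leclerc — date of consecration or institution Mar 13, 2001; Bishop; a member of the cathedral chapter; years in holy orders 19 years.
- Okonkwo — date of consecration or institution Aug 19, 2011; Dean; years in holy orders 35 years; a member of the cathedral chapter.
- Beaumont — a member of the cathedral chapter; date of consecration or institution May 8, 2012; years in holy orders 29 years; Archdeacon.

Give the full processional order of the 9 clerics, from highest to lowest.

By dignity: Adeyemi, Ibarra and Okafor (Archbishop); then Leclerc (Bishop); then Baptiste (Abbot); then Beaumont and Sorensen (Archdeacon); then Okonkwo and Yilmaz (Dean).
Adeyemi, Ibarra and Okafor all have date of consecration or institution Apr 18, 2006, so the next rule applies.
Among Adeyemi, Ibarra and Okafor, by years in holy orders (lower first) (reversed rule for this group): Adeyemi (7 years) before Ibarra and Okafor (36 years).
Among Ibarra and Okafor, alphabetically by surname: Ibarra before Okafor.
Beaumont and Sorensen both have date of consecration or institution May 8, 2012, so the next rule applies.
Beaumont and Sorensen both have years in holy orders 29 years, so the next rule applies.
Among Beaumont and Sorensen, alphabetically by surname: Beaumont before Sorensen.
Okonkwo and Yilmaz both have date of consecration or institution Aug 19, 2011, so the next rule applies.
Okonkwo and Yilmaz both have years in holy orders 35 years, so the next rule applies.
Among Okonkwo and Yilmaz, alphabetically by surname: Okonkwo before Yilmaz.
Full order: Adeyemi, Ibarra, Okafor, Leclerc, Baptiste, Beaumont, Sorensen, Okonkwo, Yilmaz.

Adeyemi, Ibarra, Okafor, Leclerc, Baptiste, Beaumont, Sorensen, Okonkwo, Yilmaz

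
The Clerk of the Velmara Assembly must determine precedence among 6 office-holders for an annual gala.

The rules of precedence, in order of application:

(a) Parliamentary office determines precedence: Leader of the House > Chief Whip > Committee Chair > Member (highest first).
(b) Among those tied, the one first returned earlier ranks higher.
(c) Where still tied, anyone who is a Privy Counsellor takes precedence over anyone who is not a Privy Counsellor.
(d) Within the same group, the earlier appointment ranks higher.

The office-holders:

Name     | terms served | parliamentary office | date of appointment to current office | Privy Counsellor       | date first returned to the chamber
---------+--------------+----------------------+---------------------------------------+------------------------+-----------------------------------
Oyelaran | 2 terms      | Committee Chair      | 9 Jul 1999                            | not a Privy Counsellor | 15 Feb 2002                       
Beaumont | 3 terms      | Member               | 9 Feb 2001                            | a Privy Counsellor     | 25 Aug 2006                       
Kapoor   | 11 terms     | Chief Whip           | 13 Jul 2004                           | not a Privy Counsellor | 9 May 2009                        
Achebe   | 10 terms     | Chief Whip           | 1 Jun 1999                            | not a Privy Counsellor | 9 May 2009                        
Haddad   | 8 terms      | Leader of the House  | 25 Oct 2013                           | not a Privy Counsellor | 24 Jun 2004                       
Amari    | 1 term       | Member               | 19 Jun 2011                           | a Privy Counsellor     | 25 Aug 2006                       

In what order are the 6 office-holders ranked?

Haddad, Achebe, Kapoor, Oyelaran, Beaumont, Amari

By parliamentary office: Haddad (Leader of the House); then Achebe and Kapoor (Chief Whip); then Oyelaran (Committee Chair); then Beaumont and Amari (Member).
Achebe and Kapoor both have date first returned to the chamber 9 May 2009, so the next rule applies.
Achebe and Kapoor are each not a Privy Counsellor, so the next rule applies.
Among Achebe and Kapoor, by date of appointment to current office (earlier first): Achebe (1 Jun 1999) before Kapoor (13 Jul 2004).
Beaumont and Amari both have date first returned to the chamber 25 Aug 2006, so the next rule applies.
Beaumont and Amari are each a Privy Counsellor, so the next rule applies.
Among Beaumont and Amari, by date of appointment to current office (earlier first): Beaumont (9 Feb 2001) before Amari (19 Jun 2011).
Full order: Haddad, Achebe, Kapoor, Oyelaran, Beaumont, Amari.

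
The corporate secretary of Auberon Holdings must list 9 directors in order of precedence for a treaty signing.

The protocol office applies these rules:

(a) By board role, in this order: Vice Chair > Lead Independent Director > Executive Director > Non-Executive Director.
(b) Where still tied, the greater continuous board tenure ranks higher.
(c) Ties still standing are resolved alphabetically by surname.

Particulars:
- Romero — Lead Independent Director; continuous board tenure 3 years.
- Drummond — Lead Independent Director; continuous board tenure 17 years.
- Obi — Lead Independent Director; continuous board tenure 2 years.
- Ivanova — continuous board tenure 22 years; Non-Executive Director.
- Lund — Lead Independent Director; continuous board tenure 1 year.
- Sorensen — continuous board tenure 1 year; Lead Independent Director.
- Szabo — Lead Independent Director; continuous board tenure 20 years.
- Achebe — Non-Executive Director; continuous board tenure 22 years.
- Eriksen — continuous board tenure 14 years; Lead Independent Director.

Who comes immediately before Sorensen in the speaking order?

Lund

By board role: Szabo, Drummond, Eriksen, Romero, Obi, Lund and Sorensen (Lead Independent Director); then Achebe and Ivanova (Non-Executive Director).
Among Szabo, Drummond, Eriksen, Romero, Obi, Lund and Sorensen, by continuous board tenure (higher first): Szabo (20 years) before Drummond (17 years) before Eriksen (14 years) before Romero (3 years) before Obi (2 years) before Lund and Sorensen (1 year).
Among Lund and Sorensen, alphabetically by surname: Lund before Sorensen.
Achebe and Ivanova both have continuous board tenure 22 years, so the next rule applies.
Among Achebe and Ivanova, alphabetically by surname: Achebe before Ivanova.
Order: Szabo, Drummond, Eriksen, Romero, Obi, Lund, Sorensen, Achebe, Ivanova.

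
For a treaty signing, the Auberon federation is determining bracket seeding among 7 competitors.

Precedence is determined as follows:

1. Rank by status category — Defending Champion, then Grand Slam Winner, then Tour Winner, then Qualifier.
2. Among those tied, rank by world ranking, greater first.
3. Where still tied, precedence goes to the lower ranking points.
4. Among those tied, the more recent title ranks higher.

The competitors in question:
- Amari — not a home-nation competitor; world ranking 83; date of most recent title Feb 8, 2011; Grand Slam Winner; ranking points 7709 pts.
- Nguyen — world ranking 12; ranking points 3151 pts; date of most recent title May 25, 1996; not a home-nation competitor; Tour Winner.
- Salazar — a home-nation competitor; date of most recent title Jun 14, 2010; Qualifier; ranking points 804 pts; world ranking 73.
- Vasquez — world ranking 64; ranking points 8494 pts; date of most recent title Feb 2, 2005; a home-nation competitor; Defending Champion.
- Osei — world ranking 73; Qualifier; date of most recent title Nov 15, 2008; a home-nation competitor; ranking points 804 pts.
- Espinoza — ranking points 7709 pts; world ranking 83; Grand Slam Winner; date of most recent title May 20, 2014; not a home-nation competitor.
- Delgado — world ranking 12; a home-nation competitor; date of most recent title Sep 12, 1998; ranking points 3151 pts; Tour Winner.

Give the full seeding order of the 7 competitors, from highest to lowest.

By status category: Vasquez (Defending Champion); then Espinoza and Amari (Grand Slam Winner); then Delgado and Nguyen (Tour Winner); then Salazar and Osei (Qualifier).
Espinoza and Amari both have world ranking 83, so the next rule applies.
Espinoza and Amari both have ranking points 7709 pts, so the next rule applies.
Among Espinoza and Amari, by date of most recent title (later first): Espinoza (May 20, 2014) before Amari (Feb 8, 2011).
Delgado and Nguyen both have world ranking 12, so the next rule applies.
Delgado and Nguyen both have ranking points 3151 pts, so the next rule applies.
Among Delgado and Nguyen, by date of most recent title (later first): Delgado (Sep 12, 1998) before Nguyen (May 25, 1996).
Salazar and Osei both have world ranking 73, so the next rule applies.
Salazar and Osei both have ranking points 804 pts, so the next rule applies.
Among Salazar and Osei, by date of most recent title (later first): Salazar (Jun 14, 2010) before Osei (Nov 15, 2008).
Full order: Vasquez, Espinoza, Amari, Delgado, Nguyen, Salazar, Osei.

Vasquez, Espinoza, Amari, Delgado, Nguyen, Salazar, Osei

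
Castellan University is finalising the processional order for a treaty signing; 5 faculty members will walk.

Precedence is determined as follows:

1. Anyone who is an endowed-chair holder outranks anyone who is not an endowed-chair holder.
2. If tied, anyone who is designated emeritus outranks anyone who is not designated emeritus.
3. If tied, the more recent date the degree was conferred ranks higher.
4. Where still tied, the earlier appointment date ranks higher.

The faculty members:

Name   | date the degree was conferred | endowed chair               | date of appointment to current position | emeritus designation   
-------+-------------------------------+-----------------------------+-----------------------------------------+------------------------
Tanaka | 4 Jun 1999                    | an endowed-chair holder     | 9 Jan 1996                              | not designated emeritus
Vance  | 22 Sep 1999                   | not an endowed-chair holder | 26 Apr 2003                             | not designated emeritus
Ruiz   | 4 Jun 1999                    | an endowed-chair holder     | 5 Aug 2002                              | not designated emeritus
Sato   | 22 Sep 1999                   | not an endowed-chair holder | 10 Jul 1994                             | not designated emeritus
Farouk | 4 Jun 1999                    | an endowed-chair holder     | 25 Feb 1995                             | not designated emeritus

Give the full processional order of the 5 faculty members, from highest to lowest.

Farouk, Tanaka, Ruiz, Sato, Vance

By the first rule: Farouk, Tanaka and Ruiz (each an endowed-chair holder); then Sato and Vance (both not an endowed-chair holder).
Farouk, Tanaka and Ruiz are each not designated emeritus, so the next rule applies.
Farouk, Tanaka and Ruiz all have date the degree was conferred 4 Jun 1999, so the next rule applies.
Among Farouk, Tanaka and Ruiz, by date of appointment to current position (earlier first): Farouk (25 Feb 1995) before Tanaka (9 Jan 1996) before Ruiz (5 Aug 2002).
Sato and Vance are each not designated emeritus, so the next rule applies.
Sato and Vance both have date the degree was conferred 22 Sep 1999, so the next rule applies.
Among Sato and Vance, by date of appointment to current position (earlier first): Sato (10 Jul 1994) before Vance (26 Apr 2003).
Full order: Farouk, Tanaka, Ruiz, Sato, Vance.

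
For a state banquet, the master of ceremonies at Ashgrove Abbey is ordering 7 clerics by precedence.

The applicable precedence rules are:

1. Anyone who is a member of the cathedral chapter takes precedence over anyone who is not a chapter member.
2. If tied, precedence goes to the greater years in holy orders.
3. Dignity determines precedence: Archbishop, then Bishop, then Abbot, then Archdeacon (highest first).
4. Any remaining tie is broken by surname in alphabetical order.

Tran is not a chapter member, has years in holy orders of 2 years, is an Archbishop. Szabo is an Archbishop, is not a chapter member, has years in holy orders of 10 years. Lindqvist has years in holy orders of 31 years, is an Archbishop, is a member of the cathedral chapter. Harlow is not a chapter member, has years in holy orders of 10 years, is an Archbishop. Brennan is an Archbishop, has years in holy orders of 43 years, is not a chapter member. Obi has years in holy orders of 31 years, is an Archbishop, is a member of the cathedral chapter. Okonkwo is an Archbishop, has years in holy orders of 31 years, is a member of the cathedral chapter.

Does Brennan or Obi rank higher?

Obi

By the first rule: Lindqvist, Obi and Okonkwo (each a member of the cathedral chapter); then Brennan, Harlow, Szabo and Tran (each not a chapter member).
Lindqvist, Obi and Okonkwo all have years in holy orders 31 years, so the next rule applies.
Lindqvist, Obi and Okonkwo are each Archbishop, so the next rule applies.
Among Lindqvist, Obi and Okonkwo, alphabetically by surname: Lindqvist before Obi before Okonkwo.
Among Brennan, Harlow, Szabo and Tran, by years in holy orders (higher first): Brennan (43 years) before Harlow and Szabo (10 years) before Tran (2 years).
Harlow and Szabo are each Archbishop, so the next rule applies.
Among Harlow and Szabo, alphabetically by surname: Harlow before Szabo.
So Obi takes precedence.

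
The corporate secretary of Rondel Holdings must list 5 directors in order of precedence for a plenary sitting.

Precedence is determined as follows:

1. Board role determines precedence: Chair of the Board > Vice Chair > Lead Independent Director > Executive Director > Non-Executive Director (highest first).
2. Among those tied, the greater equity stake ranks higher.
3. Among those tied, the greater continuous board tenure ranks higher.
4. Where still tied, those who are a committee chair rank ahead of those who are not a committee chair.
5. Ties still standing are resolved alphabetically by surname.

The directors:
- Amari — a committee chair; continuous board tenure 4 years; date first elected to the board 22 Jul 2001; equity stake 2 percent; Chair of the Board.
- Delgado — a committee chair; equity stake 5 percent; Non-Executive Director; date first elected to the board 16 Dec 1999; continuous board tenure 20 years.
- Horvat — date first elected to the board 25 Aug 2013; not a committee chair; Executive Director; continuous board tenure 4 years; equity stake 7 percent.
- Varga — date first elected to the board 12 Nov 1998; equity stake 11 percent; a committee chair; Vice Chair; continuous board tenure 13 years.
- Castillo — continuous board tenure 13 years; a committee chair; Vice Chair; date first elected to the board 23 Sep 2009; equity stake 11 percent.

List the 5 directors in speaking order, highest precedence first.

By board role: Amari (Chair of the Board); then Castillo and Varga (Vice Chair); then Horvat (Executive Director); then Delgado (Non-Executive Director).
Castillo and Varga both have equity stake 11 percent, so the next rule applies.
Castillo and Varga both have continuous board tenure 13 years, so the next rule applies.
Castillo and Varga are each a committee chair, so the next rule applies.
Among Castillo and Varga, alphabetically by surname: Castillo before Varga.
Full order: Amari, Castillo, Varga, Horvat, Delgado.

Amari, Castillo, Varga, Horvat, Delgado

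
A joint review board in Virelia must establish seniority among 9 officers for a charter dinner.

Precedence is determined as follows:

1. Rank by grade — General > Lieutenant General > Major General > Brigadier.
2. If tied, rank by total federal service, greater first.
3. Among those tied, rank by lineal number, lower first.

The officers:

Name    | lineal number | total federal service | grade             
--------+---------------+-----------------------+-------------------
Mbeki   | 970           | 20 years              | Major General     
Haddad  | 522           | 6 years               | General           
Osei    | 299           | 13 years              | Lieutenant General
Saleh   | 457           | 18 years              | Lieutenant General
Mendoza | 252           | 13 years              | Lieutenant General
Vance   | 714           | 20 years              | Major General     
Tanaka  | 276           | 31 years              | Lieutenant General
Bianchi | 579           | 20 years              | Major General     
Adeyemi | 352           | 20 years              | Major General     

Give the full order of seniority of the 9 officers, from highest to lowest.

By grade: Haddad (General); then Tanaka, Saleh, Mendoza and Osei (Lieutenant General); then Adeyemi, Bianchi, Vance and Mbeki (Major General).
Among Tanaka, Saleh, Mendoza and Osei, by total federal service (higher first): Tanaka (31 years) before Saleh (18 years) before Mendoza and Osei (13 years).
Among Mendoza and Osei, by lineal number (lower first): Mendoza (252) before Osei (299).
Adeyemi, Bianchi, Vance and Mbeki all have total federal service 20 years, so the next rule applies.
Among Adeyemi, Bianchi, Vance and Mbeki, by lineal number (lower first): Adeyemi (352) before Bianchi (579) before Vance (714) before Mbeki (970).
Full order: Haddad, Tanaka, Saleh, Mendoza, Osei, Adeyemi, Bianchi, Vance, Mbeki.

Haddad, Tanaka, Saleh, Mendoza, Osei, Adeyemi, Bianchi, Vance, Mbeki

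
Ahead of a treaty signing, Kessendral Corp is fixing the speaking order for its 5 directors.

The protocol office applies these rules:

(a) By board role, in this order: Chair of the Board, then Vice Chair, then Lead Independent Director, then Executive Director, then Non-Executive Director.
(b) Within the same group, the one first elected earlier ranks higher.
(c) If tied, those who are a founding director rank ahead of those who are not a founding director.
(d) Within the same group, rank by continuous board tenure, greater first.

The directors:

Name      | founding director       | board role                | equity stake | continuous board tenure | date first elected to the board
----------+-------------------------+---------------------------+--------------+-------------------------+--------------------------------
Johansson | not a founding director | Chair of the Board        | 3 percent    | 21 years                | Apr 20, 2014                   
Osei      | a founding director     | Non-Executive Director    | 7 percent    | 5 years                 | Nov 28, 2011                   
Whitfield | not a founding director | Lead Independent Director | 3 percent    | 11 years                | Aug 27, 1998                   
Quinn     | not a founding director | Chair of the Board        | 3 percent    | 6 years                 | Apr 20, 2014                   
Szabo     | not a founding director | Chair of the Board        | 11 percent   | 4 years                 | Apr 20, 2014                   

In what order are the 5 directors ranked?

Johansson, Quinn, Szabo, Whitfield, Osei

By board role: Johansson, Quinn and Szabo (Chair of the Board); then Whitfield (Lead Independent Director); then Osei (Non-Executive Director).
Johansson, Quinn and Szabo all have date first elected to the board Apr 20, 2014, so the next rule applies.
Johansson, Quinn and Szabo are each not a founding director, so the next rule applies.
Among Johansson, Quinn and Szabo, by continuous board tenure (higher first): Johansson (21 years) before Quinn (6 years) before Szabo (4 years).
Full order: Johansson, Quinn, Szabo, Whitfield, Osei.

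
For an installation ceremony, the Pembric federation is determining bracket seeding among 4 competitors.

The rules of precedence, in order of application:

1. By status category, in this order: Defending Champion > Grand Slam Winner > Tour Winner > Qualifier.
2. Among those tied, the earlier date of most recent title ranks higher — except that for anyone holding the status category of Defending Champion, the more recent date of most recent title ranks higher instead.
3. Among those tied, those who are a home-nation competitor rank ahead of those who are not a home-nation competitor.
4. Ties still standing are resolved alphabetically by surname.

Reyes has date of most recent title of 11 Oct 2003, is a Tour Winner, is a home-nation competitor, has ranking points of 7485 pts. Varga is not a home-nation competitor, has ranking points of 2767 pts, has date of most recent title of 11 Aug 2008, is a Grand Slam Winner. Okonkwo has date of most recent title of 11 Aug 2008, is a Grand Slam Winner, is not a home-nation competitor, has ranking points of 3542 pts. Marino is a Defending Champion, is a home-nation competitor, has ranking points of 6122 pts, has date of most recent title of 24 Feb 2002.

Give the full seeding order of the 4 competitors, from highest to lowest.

Marino, Okonkwo, Varga, Reyes

By status category: Marino (Defending Champion); then Okonkwo and Varga (Grand Slam Winner); then Reyes (Tour Winner).
Okonkwo and Varga both have date of most recent title 11 Aug 2008, so the next rule applies.
Okonkwo and Varga are each not a home-nation competitor, so the next rule applies.
Among Okonkwo and Varga, alphabetically by surname: Okonkwo before Varga.
Full order: Marino, Okonkwo, Varga, Reyes.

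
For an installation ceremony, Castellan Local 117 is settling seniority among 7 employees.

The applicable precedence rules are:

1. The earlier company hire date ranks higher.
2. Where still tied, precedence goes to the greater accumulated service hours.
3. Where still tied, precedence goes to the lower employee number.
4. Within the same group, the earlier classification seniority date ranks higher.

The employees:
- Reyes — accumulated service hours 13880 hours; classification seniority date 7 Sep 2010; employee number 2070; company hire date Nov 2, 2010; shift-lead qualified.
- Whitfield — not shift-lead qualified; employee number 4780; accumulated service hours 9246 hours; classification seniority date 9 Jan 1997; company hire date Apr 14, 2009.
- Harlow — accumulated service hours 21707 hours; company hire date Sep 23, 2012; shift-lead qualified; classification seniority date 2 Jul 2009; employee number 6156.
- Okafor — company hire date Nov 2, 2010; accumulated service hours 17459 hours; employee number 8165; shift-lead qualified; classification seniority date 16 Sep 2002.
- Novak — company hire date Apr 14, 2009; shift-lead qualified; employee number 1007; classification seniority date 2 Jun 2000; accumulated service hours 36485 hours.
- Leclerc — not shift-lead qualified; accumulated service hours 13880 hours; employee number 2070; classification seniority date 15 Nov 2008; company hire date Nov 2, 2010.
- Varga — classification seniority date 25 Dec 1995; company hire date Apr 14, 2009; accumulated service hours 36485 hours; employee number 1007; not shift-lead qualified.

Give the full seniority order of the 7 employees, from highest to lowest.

By company hire date (earlier first): Varga, Novak and Whitfield (each Apr 14, 2009); then Okafor, Leclerc and Reyes (each Nov 2, 2010); then Harlow (Sep 23, 2012).
Among Varga, Novak and Whitfield, by accumulated service hours (higher first): Varga and Novak (36485 hours) before Whitfield (9246 hours).
Varga and Novak both have employee number 1007, so the next rule applies.
Among Varga and Novak, by classification seniority date (earlier first): Varga (25 Dec 1995) before Novak (2 Jun 2000).
Among Okafor, Leclerc and Reyes, by accumulated service hours (higher first): Okafor (17459 hours) before Leclerc and Reyes (13880 hours).
Leclerc and Reyes both have employee number 2070, so the next rule applies.
Among Leclerc and Reyes, by classification seniority date (earlier first): Leclerc (15 Nov 2008) before Reyes (7 Sep 2010).
Full order: Varga, Novak, Whitfield, Okafor, Leclerc, Reyes, Harlow.

Varga, Novak, Whitfield, Okafor, Leclerc, Reyes, Harlow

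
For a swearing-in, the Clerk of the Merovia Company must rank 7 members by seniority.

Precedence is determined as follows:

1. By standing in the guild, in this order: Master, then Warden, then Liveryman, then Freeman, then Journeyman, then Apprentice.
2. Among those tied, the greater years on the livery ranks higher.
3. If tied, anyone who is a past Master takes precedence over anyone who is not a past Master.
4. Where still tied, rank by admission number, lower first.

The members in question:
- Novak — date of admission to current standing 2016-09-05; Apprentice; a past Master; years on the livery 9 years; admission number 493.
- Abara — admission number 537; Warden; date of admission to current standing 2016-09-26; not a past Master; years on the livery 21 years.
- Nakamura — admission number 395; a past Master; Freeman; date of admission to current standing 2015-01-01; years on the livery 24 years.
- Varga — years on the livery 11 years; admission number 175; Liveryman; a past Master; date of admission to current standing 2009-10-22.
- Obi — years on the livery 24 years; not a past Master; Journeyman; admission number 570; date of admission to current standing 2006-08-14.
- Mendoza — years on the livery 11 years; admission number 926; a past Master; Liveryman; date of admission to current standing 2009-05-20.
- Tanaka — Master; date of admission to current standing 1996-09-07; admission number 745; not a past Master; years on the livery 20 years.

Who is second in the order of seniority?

By standing in the guild: Tanaka (Master); then Abara (Warden); then Varga and Mendoza (Liveryman); then Nakamura (Freeman); then Obi (Journeyman); then Novak (Apprentice).
Varga and Mendoza both have years on the livery 11 years, so the next rule applies.
Varga and Mendoza are each a past Master, so the next rule applies.
Among Varga and Mendoza, by admission number (lower first): Varga (175) before Mendoza (926).
Order: Tanaka, Abara, Varga, Mendoza, Nakamura, Obi, Novak.

Abara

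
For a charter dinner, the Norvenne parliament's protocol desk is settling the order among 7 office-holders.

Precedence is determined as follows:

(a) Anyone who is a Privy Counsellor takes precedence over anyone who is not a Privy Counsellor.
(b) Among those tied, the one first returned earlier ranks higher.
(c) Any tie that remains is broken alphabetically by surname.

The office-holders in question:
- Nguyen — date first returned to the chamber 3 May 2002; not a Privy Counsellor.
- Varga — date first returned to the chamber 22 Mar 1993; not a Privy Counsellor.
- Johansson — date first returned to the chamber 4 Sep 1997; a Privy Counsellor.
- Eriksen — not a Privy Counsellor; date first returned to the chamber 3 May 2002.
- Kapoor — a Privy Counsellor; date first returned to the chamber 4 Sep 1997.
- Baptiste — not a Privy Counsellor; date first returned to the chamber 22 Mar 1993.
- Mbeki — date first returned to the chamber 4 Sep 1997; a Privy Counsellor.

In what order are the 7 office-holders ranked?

By the first rule: Johansson, Kapoor and Mbeki (each a Privy Counsellor); then Baptiste, Varga, Eriksen and Nguyen (each not a Privy Counsellor).
Johansson, Kapoor and Mbeki all have date first returned to the chamber 4 Sep 1997, so the next rule applies.
Among Johansson, Kapoor and Mbeki, alphabetically by surname: Johansson before Kapoor before Mbeki.
Among Baptiste, Varga, Eriksen and Nguyen, by date first returned to the chamber (earlier first): Baptiste and Varga (22 Mar 1993) before Eriksen and Nguyen (3 May 2002).
Among Baptiste and Varga, alphabetically by surname: Baptiste before Varga.
Among Eriksen and Nguyen, alphabetically by surname: Eriksen before Nguyen.
Full order: Johansson, Kapoor, Mbeki, Baptiste, Varga, Eriksen, Nguyen.

Johansson, Kapoor, Mbeki, Baptiste, Varga, Eriksen, Nguyen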